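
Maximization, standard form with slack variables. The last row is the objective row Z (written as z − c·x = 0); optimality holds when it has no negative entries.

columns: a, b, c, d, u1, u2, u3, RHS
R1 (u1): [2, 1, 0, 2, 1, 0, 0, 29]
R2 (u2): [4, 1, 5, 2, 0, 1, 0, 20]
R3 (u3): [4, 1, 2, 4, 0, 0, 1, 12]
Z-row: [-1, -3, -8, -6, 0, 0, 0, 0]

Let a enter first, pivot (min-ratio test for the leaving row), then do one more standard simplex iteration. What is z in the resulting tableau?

Ratio test on column a — row 1: 29/2 = 29/2; row 2: 20/4 = 5; row 3: 12/4 = 3. Minimum is 3 at row 3 (u3 leaves); pivot element 4.
Pivot on row 3; the Z-row RHS becomes 0 − (-1)·3 = 3.
Next entering variable (most negative Z-row entry -15/2): c.
Ratio test on column c — row 1: entry -1 ≤ 0; row 2: 8/3 = 8/3; row 3: 3/(1/2) = 6. Minimum is 8/3 at row 2 (u2 leaves); pivot element 3.
After the second pivot the Z-row RHS is 3 − (-15/2)·(8/3) = 23.

23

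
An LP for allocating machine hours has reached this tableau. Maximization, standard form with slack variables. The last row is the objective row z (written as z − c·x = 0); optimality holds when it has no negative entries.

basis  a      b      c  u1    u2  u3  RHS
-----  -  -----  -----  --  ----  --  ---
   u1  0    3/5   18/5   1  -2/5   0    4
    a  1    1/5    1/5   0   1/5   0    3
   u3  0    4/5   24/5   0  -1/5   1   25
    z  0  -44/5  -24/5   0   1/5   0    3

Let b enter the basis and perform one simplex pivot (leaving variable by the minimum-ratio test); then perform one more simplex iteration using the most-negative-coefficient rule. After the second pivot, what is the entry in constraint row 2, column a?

Ratio test on column b — row 1: 4/(3/5) = 20/3; row 2: 3/(1/5) = 15; row 3: 25/(4/5) = 125/4. Minimum is 20/3 at row 1 (u1 leaves); pivot element 3/5.
Divide row 1 by 3/5; eliminate column b from the other rows.
Second iteration: most negative z-row entry is -17/3 in column u2, so u2 enters.
Ratio test on column u2 — row 1: entry -2/3 ≤ 0; row 2: (5/3)/(1/3) = 5; row 3: (59/3)/(1/3) = 59. Minimum is 5 at row 2 (a leaves); pivot element 1/3.
Divide row 2 by 1/3; eliminate column u2 from the other rows.
After both pivots, the entry at constraint row 2, column a is 3.

3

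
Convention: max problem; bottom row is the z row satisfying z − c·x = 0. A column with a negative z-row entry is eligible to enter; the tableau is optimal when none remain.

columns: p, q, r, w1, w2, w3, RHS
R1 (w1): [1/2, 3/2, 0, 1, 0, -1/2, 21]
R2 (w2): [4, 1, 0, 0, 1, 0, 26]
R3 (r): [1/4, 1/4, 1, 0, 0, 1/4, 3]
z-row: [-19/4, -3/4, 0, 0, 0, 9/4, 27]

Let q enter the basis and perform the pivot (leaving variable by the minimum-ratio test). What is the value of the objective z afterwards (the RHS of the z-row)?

36

Ratio test on column q — row 1: 21/(3/2) = 14; row 2: 26/1 = 26; row 3: 3/(1/4) = 12. Minimum is 12 at row 3 (r leaves); pivot element 1/4.
Pivot on row 3; the z-row RHS becomes 27 − (-3/4)·12 = 36.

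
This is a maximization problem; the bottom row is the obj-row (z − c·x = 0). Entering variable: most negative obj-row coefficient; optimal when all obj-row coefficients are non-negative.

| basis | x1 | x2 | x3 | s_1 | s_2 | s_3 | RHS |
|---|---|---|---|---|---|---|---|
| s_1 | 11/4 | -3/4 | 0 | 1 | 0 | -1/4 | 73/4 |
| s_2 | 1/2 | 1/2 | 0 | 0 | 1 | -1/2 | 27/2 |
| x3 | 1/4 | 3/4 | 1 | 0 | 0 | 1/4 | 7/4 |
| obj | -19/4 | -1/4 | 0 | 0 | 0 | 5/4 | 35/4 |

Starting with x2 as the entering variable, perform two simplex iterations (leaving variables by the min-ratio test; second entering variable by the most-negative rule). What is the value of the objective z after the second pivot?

Ratio test on column x2 — row 1: entry -3/4 ≤ 0; row 2: (27/2)/(1/2) = 27; row 3: (7/4)/(3/4) = 7/3. Minimum is 7/3 at row 3 (x3 leaves); pivot element 3/4.
Pivot on row 3; the obj-row RHS becomes 35/4 − (-1/4)·(7/3) = 28/3.
Next entering variable (most negative obj-row entry -14/3): x1.
Ratio test on column x1 — row 1: 20/3 = 20/3; row 2: (37/3)/(1/3) = 37; row 3: (7/3)/(1/3) = 7. Minimum is 20/3 at row 1 (s_1 leaves); pivot element 3.
After the second pivot the obj-row RHS is 28/3 − (-14/3)·(20/3) = 364/9.

364/9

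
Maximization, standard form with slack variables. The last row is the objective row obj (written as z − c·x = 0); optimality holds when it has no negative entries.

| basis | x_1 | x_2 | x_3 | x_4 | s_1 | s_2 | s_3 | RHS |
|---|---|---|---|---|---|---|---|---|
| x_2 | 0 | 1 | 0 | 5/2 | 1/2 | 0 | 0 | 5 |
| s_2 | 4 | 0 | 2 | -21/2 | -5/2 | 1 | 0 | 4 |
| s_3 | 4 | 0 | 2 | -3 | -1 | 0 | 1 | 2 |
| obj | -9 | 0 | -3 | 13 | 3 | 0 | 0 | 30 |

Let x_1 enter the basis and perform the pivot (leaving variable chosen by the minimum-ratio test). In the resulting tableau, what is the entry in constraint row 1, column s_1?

1/2

Ratio test on column x_1 — row 1: entry 0 ≤ 0; row 2: 4/4 = 1; row 3: 2/4 = 1/2. Minimum is 1/2 at row 3 (s_3 leaves); pivot element 4.
Divide row 3 by 4; eliminate column x_1 from the other rows.
Row 1 update in column s_1: 1/2 − 0·(-1/4) = 1/2.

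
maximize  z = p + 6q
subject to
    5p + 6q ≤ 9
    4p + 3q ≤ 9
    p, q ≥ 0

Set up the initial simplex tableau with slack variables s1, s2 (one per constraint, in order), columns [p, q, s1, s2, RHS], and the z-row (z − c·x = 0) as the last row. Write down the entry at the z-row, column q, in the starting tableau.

The z-row carries the negated objective coefficients: the q entry is -6.

-6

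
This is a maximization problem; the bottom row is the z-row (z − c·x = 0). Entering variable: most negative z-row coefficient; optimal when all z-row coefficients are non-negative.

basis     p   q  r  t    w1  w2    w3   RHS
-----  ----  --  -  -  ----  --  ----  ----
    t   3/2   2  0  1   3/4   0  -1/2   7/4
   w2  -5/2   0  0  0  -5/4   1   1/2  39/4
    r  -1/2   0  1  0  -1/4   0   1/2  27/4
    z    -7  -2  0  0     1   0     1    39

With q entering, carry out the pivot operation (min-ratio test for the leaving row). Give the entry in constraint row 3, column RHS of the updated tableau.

27/4

Ratio test on column q — row 1: (7/4)/2 = 7/8; row 2: entry 0 ≤ 0; row 3: entry 0 ≤ 0. Minimum is 7/8 at row 1 (t leaves); pivot element 2.
Divide row 1 by 2; eliminate column q from the other rows.
Row 3 update in column RHS: 27/4 − 0·(7/8) = 27/4.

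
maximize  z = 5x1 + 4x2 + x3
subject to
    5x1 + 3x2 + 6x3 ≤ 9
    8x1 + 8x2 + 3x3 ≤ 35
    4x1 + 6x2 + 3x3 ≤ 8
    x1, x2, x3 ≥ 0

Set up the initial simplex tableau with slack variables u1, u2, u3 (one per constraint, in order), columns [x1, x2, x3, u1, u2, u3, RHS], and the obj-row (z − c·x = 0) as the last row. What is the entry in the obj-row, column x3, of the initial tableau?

-1

The obj-row carries the negated objective coefficients: the x3 entry is -1.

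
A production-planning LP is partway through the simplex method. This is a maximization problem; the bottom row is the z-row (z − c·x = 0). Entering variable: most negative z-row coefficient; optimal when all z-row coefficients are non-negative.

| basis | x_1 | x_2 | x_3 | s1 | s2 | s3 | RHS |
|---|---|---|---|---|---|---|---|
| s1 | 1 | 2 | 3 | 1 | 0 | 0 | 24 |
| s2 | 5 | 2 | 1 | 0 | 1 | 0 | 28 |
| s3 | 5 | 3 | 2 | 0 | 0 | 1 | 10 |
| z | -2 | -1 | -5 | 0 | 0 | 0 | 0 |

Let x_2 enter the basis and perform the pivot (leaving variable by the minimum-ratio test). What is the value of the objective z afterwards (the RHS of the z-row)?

Ratio test on column x_2 — row 1: 24/2 = 12; row 2: 28/2 = 14; row 3: 10/3 = 10/3. Minimum is 10/3 at row 3 (s3 leaves); pivot element 3.
Pivot on row 3; the z-row RHS becomes 0 − (-1)·(10/3) = 10/3.

10/3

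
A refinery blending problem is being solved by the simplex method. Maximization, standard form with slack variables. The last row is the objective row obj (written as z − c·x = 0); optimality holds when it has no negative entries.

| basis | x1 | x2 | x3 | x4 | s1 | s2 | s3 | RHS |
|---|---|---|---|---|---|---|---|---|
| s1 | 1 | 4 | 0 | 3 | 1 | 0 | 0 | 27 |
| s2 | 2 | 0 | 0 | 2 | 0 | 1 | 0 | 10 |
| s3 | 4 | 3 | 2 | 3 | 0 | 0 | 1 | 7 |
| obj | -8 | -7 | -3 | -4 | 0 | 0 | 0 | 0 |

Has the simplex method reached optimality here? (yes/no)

The obj-row has a negative entry -8 in column x1, so it is not optimal.

no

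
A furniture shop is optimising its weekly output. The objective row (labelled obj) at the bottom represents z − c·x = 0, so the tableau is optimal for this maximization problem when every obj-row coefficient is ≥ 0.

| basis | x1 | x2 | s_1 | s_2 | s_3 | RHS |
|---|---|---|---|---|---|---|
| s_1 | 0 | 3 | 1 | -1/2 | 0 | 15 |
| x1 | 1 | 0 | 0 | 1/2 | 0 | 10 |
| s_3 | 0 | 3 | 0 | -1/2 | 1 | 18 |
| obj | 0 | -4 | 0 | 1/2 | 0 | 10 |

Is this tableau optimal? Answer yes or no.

no

The obj-row has a negative entry -4 in column x2, so it is not optimal.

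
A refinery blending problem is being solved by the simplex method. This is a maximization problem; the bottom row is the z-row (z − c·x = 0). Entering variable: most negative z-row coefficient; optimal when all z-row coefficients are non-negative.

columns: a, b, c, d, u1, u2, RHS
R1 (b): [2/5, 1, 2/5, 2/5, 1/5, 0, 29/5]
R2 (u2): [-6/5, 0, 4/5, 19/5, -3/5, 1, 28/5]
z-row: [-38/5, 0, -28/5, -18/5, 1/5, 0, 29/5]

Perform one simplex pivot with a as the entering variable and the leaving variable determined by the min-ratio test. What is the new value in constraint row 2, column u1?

Ratio test on column a — row 1: (29/5)/(2/5) = 29/2; row 2: entry -6/5 ≤ 0. Minimum is 29/2 at row 1 (b leaves); pivot element 2/5.
Divide row 1 by 2/5; eliminate column a from the other rows.
Row 2 update in column u1: -3/5 − (-6/5)·(1/2) = 0.

0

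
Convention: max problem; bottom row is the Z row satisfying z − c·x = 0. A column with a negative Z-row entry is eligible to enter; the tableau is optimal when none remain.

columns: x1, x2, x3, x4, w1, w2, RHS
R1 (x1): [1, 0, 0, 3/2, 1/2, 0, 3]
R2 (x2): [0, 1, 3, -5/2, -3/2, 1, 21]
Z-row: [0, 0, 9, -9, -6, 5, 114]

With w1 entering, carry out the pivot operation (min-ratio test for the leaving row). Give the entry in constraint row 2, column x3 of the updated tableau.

3

Ratio test on column w1 — row 1: 3/(1/2) = 6; row 2: entry -3/2 ≤ 0. Minimum is 6 at row 1 (x1 leaves); pivot element 1/2.
Divide row 1 by 1/2; eliminate column w1 from the other rows.
Row 2 update in column x3: 3 − (-3/2)·0 = 3.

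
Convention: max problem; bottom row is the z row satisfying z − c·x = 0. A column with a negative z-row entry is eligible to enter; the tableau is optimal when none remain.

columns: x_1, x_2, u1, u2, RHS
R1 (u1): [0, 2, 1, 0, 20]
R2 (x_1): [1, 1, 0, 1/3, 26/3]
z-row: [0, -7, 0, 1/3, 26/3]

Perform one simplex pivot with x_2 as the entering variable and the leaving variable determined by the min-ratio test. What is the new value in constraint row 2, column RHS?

Ratio test on column x_2 — row 1: 20/2 = 10; row 2: (26/3)/1 = 26/3. Minimum is 26/3 at row 2 (x_1 leaves); pivot element 1.
Divide row 2 by 1; eliminate column x_2 from the other rows.
In the new row 2, the RHS entry is the old entry divided by the pivot: (26/3)/1 = 26/3.

26/3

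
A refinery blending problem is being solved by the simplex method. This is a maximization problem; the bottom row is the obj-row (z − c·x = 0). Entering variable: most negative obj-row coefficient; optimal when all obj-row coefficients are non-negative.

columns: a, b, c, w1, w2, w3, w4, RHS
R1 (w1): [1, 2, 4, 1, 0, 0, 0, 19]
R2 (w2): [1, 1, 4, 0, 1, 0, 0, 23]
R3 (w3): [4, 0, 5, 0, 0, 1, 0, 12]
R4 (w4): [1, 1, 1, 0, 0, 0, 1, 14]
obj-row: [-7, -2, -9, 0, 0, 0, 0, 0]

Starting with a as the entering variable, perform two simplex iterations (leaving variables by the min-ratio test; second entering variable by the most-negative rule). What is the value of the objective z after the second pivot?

Ratio test on column a — row 1: 19/1 = 19; row 2: 23/1 = 23; row 3: 12/4 = 3; row 4: 14/1 = 14. Minimum is 3 at row 3 (w3 leaves); pivot element 4.
Pivot on row 3; the obj-row RHS becomes 0 − (-7)·3 = 21.
Next entering variable (most negative obj-row entry -2): b.
Ratio test on column b — row 1: 16/2 = 8; row 2: 20/1 = 20; row 3: entry 0 ≤ 0; row 4: 11/1 = 11. Minimum is 8 at row 1 (w1 leaves); pivot element 2.
After the second pivot the obj-row RHS is 21 − (-2)·8 = 37.

37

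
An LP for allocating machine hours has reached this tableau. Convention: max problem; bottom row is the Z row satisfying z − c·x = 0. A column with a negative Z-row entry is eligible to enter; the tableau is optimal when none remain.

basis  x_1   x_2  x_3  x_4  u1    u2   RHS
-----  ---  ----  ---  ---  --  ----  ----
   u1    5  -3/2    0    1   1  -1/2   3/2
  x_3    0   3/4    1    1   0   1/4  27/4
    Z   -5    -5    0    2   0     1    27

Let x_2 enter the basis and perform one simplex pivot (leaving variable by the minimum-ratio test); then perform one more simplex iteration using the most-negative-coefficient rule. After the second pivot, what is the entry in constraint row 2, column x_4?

4/3

Ratio test on column x_2 — row 1: entry -3/2 ≤ 0; row 2: (27/4)/(3/4) = 9. Minimum is 9 at row 2 (x_3 leaves); pivot element 3/4.
Divide row 2 by 3/4; eliminate column x_2 from the other rows.
Second iteration: most negative Z-row entry is -5 in column x_1, so x_1 enters.
Ratio test on column x_1 — row 1: 15/5 = 3; row 2: entry 0 ≤ 0. Minimum is 3 at row 1 (u1 leaves); pivot element 5.
Divide row 1 by 5; eliminate column x_1 from the other rows.
After both pivots, the entry at constraint row 2, column x_4 is 4/3.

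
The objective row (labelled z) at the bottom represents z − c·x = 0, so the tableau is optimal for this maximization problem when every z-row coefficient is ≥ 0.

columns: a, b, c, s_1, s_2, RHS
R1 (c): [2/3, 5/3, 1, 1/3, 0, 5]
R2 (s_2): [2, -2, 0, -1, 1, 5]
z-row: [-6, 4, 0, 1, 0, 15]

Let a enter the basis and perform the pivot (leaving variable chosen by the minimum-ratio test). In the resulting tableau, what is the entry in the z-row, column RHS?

Ratio test on column a — row 1: 5/(2/3) = 15/2; row 2: 5/2 = 5/2. Minimum is 5/2 at row 2 (s_2 leaves); pivot element 2.
Divide row 2 by 2; eliminate column a from the other rows.
z-row update in column RHS: 15 − (-6)·(5/2) = 30.

30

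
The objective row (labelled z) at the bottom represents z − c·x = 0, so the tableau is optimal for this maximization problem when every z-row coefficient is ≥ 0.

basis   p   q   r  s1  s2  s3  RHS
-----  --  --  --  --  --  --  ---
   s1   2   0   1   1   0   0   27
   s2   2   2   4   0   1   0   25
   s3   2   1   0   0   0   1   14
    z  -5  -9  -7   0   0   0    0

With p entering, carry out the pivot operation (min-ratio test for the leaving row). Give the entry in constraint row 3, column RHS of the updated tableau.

7

Ratio test on column p — row 1: 27/2 = 27/2; row 2: 25/2 = 25/2; row 3: 14/2 = 7. Minimum is 7 at row 3 (s3 leaves); pivot element 2.
Divide row 3 by 2; eliminate column p from the other rows.
In the new row 3, the RHS entry is the old entry divided by the pivot: 14/2 = 7.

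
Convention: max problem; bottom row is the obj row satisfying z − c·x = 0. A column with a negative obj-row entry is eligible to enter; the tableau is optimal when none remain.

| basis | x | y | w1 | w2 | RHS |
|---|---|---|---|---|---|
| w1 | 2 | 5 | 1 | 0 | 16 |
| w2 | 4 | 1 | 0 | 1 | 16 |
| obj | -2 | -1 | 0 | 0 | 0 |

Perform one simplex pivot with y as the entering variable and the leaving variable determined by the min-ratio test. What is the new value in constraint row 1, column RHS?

Ratio test on column y — row 1: 16/5 = 16/5; row 2: 16/1 = 16. Minimum is 16/5 at row 1 (w1 leaves); pivot element 5.
Divide row 1 by 5; eliminate column y from the other rows.
In the new row 1, the RHS entry is the old entry divided by the pivot: 16/5 = 16/5.

16/5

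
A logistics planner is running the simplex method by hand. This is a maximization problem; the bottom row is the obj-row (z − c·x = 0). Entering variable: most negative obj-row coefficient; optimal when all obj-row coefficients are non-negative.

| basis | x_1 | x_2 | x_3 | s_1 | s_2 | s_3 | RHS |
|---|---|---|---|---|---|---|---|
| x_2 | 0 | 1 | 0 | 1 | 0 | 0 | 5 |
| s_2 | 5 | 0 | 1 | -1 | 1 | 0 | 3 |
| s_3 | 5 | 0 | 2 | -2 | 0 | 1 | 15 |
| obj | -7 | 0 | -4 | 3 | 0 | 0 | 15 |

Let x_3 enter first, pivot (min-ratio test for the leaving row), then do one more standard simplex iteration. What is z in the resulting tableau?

Ratio test on column x_3 — row 1: entry 0 ≤ 0; row 2: 3/1 = 3; row 3: 15/2 = 15/2. Minimum is 3 at row 2 (s_2 leaves); pivot element 1.
Pivot on row 2; the obj-row RHS becomes 15 − (-4)·3 = 27.
Next entering variable (most negative obj-row entry -1): s_1.
Ratio test on column s_1 — row 1: 5/1 = 5; row 2: entry -1 ≤ 0; row 3: entry 0 ≤ 0. Minimum is 5 at row 1 (x_2 leaves); pivot element 1.
After the second pivot the obj-row RHS is 27 − (-1)·5 = 32.

32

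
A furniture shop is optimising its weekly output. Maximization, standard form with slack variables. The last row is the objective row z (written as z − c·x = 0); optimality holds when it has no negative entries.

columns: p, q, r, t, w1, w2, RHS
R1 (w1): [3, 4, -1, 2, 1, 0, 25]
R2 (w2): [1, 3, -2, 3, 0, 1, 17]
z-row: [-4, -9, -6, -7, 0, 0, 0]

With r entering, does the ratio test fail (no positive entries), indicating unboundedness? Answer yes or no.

yes

Every constraint-row entry in column r is ≤ 0, so increasing r is unbounded.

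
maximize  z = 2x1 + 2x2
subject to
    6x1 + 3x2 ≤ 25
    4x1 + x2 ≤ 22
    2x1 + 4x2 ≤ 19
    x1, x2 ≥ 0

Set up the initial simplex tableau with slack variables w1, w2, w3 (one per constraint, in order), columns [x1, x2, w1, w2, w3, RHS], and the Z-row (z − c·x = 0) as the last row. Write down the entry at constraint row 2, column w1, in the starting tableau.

0

Slack w1 belongs to constraint 1; its column is the unit vector e_1, so the entry in row 2 is 0.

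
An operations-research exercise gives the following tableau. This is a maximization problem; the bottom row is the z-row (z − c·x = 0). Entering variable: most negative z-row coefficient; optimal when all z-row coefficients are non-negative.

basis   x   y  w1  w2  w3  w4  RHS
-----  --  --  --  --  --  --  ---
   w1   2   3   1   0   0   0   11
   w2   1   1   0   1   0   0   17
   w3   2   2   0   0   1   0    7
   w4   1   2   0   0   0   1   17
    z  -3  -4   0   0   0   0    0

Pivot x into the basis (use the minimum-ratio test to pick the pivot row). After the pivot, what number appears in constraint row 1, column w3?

-1

Ratio test on column x — row 1: 11/2 = 11/2; row 2: 17/1 = 17; row 3: 7/2 = 7/2; row 4: 17/1 = 17. Minimum is 7/2 at row 3 (w3 leaves); pivot element 2.
Divide row 3 by 2; eliminate column x from the other rows.
Row 1 update in column w3: 0 − 2·(1/2) = -1.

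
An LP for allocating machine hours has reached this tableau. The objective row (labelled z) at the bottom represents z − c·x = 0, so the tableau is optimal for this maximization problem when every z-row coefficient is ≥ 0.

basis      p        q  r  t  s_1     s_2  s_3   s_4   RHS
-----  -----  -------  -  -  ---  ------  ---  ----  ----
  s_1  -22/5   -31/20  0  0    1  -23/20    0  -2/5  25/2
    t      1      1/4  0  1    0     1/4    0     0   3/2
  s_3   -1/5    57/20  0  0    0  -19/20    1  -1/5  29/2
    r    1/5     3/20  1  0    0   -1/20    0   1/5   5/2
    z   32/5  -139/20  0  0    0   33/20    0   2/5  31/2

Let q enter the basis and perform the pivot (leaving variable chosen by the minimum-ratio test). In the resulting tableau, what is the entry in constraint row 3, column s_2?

-1/3

Ratio test on column q — row 1: entry -31/20 ≤ 0; row 2: (3/2)/(1/4) = 6; row 3: (29/2)/(57/20) = 290/57; row 4: (5/2)/(3/20) = 50/3. Minimum is 290/57 at row 3 (s_3 leaves); pivot element 57/20.
Divide row 3 by 57/20; eliminate column q from the other rows.
In the new row 3, the s_2 entry is the old entry divided by the pivot: (-19/20)/(57/20) = -1/3.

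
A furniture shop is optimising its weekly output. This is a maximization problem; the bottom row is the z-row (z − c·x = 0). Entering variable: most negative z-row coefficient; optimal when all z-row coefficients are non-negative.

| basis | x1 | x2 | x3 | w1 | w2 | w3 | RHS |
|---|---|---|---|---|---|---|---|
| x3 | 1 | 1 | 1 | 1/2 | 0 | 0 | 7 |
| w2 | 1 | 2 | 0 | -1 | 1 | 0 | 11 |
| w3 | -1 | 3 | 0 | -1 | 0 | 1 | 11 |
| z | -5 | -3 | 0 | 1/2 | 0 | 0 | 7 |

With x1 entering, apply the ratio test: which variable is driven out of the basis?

x3

Column x1 entries and ratios — x3: 7/1 = 7; w2: 11/1 = 11; w3: -1 ≤ 0, skip.
Smallest ratio is 7 in the row of x3, so x3 leaves.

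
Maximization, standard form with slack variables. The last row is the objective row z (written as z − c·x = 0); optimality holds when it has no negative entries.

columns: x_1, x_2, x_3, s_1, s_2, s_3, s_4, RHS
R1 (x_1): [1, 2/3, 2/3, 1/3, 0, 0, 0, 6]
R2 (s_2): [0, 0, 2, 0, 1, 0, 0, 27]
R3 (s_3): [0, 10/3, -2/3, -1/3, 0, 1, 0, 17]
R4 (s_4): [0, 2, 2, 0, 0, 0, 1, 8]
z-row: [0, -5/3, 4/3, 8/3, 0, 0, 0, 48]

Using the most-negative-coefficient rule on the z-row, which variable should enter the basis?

Negative z-row entries: x_2: -5/3.
The most negative is -5/3 in column x_2, so x_2 enters.

x_2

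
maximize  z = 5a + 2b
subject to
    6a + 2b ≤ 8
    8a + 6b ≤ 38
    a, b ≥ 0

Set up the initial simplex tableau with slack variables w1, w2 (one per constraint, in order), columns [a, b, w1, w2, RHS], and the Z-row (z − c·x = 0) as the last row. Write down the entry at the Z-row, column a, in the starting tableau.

-5

The Z-row carries the negated objective coefficients: the a entry is -5.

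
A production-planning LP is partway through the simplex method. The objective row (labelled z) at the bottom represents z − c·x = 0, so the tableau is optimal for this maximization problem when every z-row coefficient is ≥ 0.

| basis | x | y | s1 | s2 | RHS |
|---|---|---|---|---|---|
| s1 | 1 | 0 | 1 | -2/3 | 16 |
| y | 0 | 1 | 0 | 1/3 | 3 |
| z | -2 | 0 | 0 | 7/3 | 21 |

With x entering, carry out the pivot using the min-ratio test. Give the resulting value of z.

Ratio test on column x — row 1: 16/1 = 16; row 2: entry 0 ≤ 0. Minimum is 16 at row 1 (s1 leaves); pivot element 1.
Pivot on row 1; the z-row RHS becomes 21 − (-2)·16 = 53.

53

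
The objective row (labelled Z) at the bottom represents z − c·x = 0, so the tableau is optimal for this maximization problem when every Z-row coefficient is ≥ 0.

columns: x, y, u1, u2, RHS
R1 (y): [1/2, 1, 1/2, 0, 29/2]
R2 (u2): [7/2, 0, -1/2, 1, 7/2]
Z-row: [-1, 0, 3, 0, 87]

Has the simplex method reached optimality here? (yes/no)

The Z-row has a negative entry -1 in column x, so it is not optimal.

no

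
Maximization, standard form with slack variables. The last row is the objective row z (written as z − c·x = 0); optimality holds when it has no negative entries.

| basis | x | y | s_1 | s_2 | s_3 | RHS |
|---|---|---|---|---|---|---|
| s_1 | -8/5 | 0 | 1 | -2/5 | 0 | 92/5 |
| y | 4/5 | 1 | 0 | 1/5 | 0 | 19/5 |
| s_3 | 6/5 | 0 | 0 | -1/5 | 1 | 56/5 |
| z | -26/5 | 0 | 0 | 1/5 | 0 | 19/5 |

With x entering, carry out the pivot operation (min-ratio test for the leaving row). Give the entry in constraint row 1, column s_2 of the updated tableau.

0

Ratio test on column x — row 1: entry -8/5 ≤ 0; row 2: (19/5)/(4/5) = 19/4; row 3: (56/5)/(6/5) = 28/3. Minimum is 19/4 at row 2 (y leaves); pivot element 4/5.
Divide row 2 by 4/5; eliminate column x from the other rows.
Row 1 update in column s_2: -2/5 − (-8/5)·(1/4) = 0.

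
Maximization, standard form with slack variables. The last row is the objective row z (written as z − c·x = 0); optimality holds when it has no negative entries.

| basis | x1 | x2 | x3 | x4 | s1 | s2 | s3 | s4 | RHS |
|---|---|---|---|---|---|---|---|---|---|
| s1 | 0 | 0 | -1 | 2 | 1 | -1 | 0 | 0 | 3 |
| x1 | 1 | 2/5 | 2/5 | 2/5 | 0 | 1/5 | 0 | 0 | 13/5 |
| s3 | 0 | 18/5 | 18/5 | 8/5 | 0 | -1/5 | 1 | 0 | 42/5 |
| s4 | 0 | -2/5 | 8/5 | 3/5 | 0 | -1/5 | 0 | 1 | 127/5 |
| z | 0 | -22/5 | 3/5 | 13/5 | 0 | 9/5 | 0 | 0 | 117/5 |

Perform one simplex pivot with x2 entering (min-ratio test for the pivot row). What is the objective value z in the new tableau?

Ratio test on column x2 — row 1: entry 0 ≤ 0; row 2: (13/5)/(2/5) = 13/2; row 3: (42/5)/(18/5) = 7/3; row 4: entry -2/5 ≤ 0. Minimum is 7/3 at row 3 (s3 leaves); pivot element 18/5.
Pivot on row 3; the z-row RHS becomes 117/5 − (-22/5)·(7/3) = 101/3.

101/3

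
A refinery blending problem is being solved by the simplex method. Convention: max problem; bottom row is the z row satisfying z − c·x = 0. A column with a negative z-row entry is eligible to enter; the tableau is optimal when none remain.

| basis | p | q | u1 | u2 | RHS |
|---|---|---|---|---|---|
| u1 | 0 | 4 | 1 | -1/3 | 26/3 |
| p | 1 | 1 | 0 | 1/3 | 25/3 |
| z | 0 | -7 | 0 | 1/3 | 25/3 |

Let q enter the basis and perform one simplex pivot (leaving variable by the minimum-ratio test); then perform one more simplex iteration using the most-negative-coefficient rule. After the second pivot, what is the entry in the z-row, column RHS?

Ratio test on column q — row 1: (26/3)/4 = 13/6; row 2: (25/3)/1 = 25/3. Minimum is 13/6 at row 1 (u1 leaves); pivot element 4.
Divide row 1 by 4; eliminate column q from the other rows.
Second iteration: most negative z-row entry is -1/4 in column u2, so u2 enters.
Ratio test on column u2 — row 1: entry -1/12 ≤ 0; row 2: (37/6)/(5/12) = 74/5. Minimum is 74/5 at row 2 (p leaves); pivot element 5/12.
Divide row 2 by 5/12; eliminate column u2 from the other rows.
After both pivots, the entry at the z-row, column RHS is 136/5.

136/5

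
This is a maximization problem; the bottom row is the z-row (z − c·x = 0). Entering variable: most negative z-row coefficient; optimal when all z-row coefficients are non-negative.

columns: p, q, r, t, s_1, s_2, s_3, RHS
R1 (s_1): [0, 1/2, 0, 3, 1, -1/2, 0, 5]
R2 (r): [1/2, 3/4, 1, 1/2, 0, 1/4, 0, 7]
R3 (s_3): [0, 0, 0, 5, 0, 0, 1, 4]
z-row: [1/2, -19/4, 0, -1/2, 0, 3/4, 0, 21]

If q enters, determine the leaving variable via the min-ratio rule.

Column q entries and ratios — s_1: 5/(1/2) = 10; r: 7/(3/4) = 28/3; s_3: 0 ≤ 0, skip.
Smallest ratio is 28/3 in the row of r, so r leaves.

r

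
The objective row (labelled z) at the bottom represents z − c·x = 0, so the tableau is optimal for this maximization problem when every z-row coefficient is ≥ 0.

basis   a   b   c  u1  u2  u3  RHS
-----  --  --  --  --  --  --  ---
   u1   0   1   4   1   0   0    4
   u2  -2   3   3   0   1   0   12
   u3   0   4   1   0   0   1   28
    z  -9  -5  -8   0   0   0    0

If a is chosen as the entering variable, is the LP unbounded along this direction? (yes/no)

yes

Every constraint-row entry in column a is ≤ 0, so increasing a is unbounded.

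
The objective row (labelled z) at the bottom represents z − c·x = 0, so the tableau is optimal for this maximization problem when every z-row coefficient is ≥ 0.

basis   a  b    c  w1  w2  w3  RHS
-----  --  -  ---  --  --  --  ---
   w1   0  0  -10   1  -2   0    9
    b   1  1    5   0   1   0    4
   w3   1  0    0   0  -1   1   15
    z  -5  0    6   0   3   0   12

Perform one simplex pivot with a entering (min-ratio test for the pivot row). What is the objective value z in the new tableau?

Ratio test on column a — row 1: entry 0 ≤ 0; row 2: 4/1 = 4; row 3: 15/1 = 15. Minimum is 4 at row 2 (b leaves); pivot element 1.
Pivot on row 2; the z-row RHS becomes 12 − (-5)·4 = 32.

32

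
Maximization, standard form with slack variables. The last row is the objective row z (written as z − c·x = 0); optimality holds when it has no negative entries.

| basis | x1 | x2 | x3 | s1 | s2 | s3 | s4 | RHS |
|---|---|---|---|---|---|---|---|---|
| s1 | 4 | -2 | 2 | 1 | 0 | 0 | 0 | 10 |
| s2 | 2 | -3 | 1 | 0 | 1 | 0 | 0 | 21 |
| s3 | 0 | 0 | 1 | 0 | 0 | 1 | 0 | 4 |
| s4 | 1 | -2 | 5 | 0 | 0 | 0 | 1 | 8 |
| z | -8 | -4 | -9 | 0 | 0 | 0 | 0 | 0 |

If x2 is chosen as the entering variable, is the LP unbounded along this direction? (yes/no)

yes

Every constraint-row entry in column x2 is ≤ 0, so increasing x2 is unbounded.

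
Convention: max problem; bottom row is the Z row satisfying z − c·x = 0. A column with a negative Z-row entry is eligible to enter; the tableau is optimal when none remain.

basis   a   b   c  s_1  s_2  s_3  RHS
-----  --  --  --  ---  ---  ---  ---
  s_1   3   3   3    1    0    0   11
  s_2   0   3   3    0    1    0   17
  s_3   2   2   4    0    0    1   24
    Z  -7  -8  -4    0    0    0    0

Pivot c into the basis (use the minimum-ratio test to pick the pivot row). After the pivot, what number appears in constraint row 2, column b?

0

Ratio test on column c — row 1: 11/3 = 11/3; row 2: 17/3 = 17/3; row 3: 24/4 = 6. Minimum is 11/3 at row 1 (s_1 leaves); pivot element 3.
Divide row 1 by 3; eliminate column c from the other rows.
Row 2 update in column b: 3 − 3·1 = 0.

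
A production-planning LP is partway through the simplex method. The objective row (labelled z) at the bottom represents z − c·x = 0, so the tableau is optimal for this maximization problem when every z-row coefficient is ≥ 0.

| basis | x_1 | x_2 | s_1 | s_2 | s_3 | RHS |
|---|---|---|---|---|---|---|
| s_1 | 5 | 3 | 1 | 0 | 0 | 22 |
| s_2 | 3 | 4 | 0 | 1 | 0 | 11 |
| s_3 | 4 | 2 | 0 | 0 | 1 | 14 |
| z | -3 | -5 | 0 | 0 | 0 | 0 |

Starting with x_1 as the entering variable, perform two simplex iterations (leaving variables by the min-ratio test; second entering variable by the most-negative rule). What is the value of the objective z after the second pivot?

Ratio test on column x_1 — row 1: 22/5 = 22/5; row 2: 11/3 = 11/3; row 3: 14/4 = 7/2. Minimum is 7/2 at row 3 (s_3 leaves); pivot element 4.
Pivot on row 3; the z-row RHS becomes 0 − (-3)·(7/2) = 21/2.
Next entering variable (most negative z-row entry -7/2): x_2.
Ratio test on column x_2 — row 1: (9/2)/(1/2) = 9; row 2: (1/2)/(5/2) = 1/5; row 3: (7/2)/(1/2) = 7. Minimum is 1/5 at row 2 (s_2 leaves); pivot element 5/2.
After the second pivot the z-row RHS is 21/2 − (-7/2)·(1/5) = 56/5.

56/5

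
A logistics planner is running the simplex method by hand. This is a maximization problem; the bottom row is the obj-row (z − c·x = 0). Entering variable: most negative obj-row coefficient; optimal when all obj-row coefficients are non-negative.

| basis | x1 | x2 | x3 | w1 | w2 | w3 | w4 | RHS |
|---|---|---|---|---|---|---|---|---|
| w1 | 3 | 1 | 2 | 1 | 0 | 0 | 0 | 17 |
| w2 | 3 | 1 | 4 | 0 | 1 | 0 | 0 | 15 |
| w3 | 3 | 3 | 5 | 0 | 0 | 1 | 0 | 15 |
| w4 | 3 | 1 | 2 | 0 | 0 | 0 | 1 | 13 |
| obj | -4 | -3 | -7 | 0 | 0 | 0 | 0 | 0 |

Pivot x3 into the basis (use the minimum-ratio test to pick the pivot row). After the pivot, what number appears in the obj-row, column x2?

6/5

Ratio test on column x3 — row 1: 17/2 = 17/2; row 2: 15/4 = 15/4; row 3: 15/5 = 3; row 4: 13/2 = 13/2. Minimum is 3 at row 3 (w3 leaves); pivot element 5.
Divide row 3 by 5; eliminate column x3 from the other rows.
obj-row update in column x2: -3 − (-7)·(3/5) = 6/5.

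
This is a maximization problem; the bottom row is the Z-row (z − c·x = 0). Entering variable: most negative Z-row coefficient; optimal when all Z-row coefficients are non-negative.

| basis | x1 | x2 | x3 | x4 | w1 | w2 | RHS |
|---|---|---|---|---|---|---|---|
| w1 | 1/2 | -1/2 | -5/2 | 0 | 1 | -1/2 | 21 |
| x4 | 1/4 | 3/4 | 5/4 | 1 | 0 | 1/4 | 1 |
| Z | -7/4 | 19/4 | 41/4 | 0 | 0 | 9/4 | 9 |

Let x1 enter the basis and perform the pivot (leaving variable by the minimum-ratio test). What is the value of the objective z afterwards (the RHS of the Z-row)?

16

Ratio test on column x1 — row 1: 21/(1/2) = 42; row 2: 1/(1/4) = 4. Minimum is 4 at row 2 (x4 leaves); pivot element 1/4.
Pivot on row 2; the Z-row RHS becomes 9 − (-7/4)·4 = 16.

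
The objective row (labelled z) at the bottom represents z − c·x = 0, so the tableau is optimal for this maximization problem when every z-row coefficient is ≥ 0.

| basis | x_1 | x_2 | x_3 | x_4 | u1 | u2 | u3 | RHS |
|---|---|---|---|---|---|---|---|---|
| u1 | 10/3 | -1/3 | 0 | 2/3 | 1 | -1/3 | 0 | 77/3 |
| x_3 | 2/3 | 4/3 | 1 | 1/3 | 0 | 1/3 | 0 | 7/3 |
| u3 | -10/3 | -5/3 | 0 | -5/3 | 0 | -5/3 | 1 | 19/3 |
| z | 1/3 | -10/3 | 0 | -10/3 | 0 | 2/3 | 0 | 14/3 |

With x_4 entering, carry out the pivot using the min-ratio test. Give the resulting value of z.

28

Ratio test on column x_4 — row 1: (77/3)/(2/3) = 77/2; row 2: (7/3)/(1/3) = 7; row 3: entry -5/3 ≤ 0. Minimum is 7 at row 2 (x_3 leaves); pivot element 1/3.
Pivot on row 2; the z-row RHS becomes 14/3 − (-10/3)·7 = 28.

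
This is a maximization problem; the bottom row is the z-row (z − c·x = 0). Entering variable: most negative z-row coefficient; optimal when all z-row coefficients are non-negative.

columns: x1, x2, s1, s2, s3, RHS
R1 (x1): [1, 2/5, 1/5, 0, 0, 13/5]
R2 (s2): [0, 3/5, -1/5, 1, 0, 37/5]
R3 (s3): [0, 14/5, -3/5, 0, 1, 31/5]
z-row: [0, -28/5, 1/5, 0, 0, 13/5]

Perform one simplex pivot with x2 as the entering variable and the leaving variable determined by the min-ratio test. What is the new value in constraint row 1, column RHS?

12/7

Ratio test on column x2 — row 1: (13/5)/(2/5) = 13/2; row 2: (37/5)/(3/5) = 37/3; row 3: (31/5)/(14/5) = 31/14. Minimum is 31/14 at row 3 (s3 leaves); pivot element 14/5.
Divide row 3 by 14/5; eliminate column x2 from the other rows.
Row 1 update in column RHS: 13/5 − (2/5)·(31/14) = 12/7.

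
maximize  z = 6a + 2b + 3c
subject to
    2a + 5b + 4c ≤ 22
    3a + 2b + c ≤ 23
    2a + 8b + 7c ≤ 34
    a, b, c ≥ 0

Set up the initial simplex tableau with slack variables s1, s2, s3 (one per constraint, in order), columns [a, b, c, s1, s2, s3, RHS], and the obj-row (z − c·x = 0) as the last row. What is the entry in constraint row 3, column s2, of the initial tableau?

Slack s2 belongs to constraint 2; its column is the unit vector e_2, so the entry in row 3 is 0.

0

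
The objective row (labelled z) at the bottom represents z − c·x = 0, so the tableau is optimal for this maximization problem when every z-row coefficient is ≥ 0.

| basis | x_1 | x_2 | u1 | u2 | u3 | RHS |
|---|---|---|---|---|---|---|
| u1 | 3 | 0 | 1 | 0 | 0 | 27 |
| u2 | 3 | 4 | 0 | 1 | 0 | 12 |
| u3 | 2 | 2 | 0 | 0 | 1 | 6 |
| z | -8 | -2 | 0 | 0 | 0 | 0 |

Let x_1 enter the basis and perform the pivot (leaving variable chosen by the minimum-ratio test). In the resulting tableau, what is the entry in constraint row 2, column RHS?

Ratio test on column x_1 — row 1: 27/3 = 9; row 2: 12/3 = 4; row 3: 6/2 = 3. Minimum is 3 at row 3 (u3 leaves); pivot element 2.
Divide row 3 by 2; eliminate column x_1 from the other rows.
Row 2 update in column RHS: 12 − 3·3 = 3.

3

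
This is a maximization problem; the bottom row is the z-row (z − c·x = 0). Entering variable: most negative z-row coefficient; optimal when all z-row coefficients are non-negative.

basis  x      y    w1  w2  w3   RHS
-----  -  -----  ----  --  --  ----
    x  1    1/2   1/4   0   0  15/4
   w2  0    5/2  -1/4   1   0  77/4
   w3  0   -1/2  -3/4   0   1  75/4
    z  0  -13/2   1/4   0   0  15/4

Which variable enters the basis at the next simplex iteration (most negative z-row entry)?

Negative z-row entries: y: -13/2.
The most negative is -13/2 in column y, so y enters.

y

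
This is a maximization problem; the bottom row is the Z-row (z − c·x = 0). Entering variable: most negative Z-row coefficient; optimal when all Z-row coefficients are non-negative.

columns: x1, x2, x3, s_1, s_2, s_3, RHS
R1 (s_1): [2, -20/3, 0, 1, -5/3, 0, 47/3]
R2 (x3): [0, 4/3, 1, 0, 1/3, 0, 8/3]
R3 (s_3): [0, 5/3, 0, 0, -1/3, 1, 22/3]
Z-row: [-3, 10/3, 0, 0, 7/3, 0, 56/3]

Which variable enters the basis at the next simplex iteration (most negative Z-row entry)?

x1

Negative Z-row entries: x1: -3.
The most negative is -3 in column x1, so x1 enters.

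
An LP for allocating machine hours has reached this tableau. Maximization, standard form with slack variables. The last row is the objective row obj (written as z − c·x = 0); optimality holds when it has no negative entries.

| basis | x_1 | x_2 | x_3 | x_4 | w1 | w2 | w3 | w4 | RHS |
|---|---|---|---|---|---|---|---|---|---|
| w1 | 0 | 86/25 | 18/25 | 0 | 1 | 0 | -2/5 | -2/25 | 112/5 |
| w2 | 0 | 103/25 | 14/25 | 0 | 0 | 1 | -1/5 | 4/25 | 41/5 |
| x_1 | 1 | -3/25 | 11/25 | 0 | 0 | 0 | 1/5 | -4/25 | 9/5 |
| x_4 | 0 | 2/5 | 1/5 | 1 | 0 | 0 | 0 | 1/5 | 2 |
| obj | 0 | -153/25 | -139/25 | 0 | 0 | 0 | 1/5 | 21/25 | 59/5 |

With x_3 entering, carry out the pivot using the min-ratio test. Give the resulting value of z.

380/11

Ratio test on column x_3 — row 1: (112/5)/(18/25) = 280/9; row 2: (41/5)/(14/25) = 205/14; row 3: (9/5)/(11/25) = 45/11; row 4: 2/(1/5) = 10. Minimum is 45/11 at row 3 (x_1 leaves); pivot element 11/25.
Pivot on row 3; the obj-row RHS becomes 59/5 − (-139/25)·(45/11) = 380/11.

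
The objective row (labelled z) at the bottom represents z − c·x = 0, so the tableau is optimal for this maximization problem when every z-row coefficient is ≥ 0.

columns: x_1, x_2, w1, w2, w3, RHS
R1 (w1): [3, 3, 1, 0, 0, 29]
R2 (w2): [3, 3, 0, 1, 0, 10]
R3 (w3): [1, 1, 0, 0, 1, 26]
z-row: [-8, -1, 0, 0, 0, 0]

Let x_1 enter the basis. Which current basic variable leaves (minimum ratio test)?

w2

Column x_1 entries and ratios — w1: 29/3 = 29/3; w2: 10/3 = 10/3; w3: 26/1 = 26.
Smallest ratio is 10/3 in the row of w2, so w2 leaves.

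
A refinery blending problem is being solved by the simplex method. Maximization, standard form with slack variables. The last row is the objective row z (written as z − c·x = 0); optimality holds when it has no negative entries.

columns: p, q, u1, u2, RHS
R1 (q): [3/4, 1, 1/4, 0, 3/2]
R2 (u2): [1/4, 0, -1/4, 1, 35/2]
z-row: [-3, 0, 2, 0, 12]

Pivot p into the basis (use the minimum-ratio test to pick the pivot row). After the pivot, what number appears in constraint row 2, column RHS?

17

Ratio test on column p — row 1: (3/2)/(3/4) = 2; row 2: (35/2)/(1/4) = 70. Minimum is 2 at row 1 (q leaves); pivot element 3/4.
Divide row 1 by 3/4; eliminate column p from the other rows.
Row 2 update in column RHS: 35/2 − (1/4)·2 = 17.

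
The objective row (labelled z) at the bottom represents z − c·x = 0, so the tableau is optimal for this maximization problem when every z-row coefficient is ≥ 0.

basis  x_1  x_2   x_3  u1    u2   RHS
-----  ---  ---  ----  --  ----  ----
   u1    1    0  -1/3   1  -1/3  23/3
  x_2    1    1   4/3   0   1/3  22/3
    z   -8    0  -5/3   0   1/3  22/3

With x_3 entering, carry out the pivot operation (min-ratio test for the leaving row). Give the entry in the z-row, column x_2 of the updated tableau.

5/4

Ratio test on column x_3 — row 1: entry -1/3 ≤ 0; row 2: (22/3)/(4/3) = 11/2. Minimum is 11/2 at row 2 (x_2 leaves); pivot element 4/3.
Divide row 2 by 4/3; eliminate column x_3 from the other rows.
z-row update in column x_2: 0 − (-5/3)·(3/4) = 5/4.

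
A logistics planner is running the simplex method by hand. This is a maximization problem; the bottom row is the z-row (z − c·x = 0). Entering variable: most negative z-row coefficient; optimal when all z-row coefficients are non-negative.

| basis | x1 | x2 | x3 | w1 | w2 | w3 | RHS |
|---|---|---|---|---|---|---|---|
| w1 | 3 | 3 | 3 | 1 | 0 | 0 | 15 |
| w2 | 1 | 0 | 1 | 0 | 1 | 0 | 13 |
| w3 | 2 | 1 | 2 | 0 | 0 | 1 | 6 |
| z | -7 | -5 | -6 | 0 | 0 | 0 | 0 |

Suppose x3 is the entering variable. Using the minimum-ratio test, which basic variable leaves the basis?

w3

Column x3 entries and ratios — w1: 15/3 = 5; w2: 13/1 = 13; w3: 6/2 = 3.
Smallest ratio is 3 in the row of w3, so w3 leaves.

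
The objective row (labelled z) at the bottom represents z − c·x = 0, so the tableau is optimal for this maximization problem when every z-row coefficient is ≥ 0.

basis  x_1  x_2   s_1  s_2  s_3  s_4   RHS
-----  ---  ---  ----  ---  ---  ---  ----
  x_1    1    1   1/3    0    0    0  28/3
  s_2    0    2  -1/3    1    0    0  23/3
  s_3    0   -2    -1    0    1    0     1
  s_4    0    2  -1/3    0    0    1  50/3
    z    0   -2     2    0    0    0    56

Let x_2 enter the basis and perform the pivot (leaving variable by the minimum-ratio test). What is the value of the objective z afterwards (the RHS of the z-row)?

Ratio test on column x_2 — row 1: (28/3)/1 = 28/3; row 2: (23/3)/2 = 23/6; row 3: entry -2 ≤ 0; row 4: (50/3)/2 = 25/3. Minimum is 23/6 at row 2 (s_2 leaves); pivot element 2.
Pivot on row 2; the z-row RHS becomes 56 − (-2)·(23/6) = 191/3.

191/3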